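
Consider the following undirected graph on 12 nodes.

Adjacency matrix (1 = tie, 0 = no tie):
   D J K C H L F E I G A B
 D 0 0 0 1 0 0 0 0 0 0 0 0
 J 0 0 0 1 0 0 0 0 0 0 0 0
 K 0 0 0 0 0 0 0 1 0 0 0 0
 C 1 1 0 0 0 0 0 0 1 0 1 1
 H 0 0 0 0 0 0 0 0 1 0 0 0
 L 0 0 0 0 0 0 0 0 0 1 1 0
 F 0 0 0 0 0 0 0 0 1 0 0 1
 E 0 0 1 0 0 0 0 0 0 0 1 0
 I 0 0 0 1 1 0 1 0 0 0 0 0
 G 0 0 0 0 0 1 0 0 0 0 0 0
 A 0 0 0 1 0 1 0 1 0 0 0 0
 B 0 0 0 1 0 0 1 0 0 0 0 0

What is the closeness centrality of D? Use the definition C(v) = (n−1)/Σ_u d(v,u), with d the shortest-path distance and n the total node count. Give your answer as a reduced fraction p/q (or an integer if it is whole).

Distances from D: A:2, B:2, C:1, E:3, F:3, G:4, H:3, I:2, J:2, K:4, L:3. Sum = 29.
n = 12, so closeness = 11/29.

11/29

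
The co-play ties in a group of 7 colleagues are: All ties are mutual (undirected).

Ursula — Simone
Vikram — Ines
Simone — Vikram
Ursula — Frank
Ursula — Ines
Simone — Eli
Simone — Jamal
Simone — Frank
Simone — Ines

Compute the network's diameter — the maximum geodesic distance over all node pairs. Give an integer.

Eccentricity of each node (its greatest distance to any other): Eli:2, Frank:2, Ines:2, Jamal:2, Simone:1, Ursula:2, Vikram:2.
The maximum eccentricity is 2, realized for instance by the pair Ines–Jamal via Ines – Simone – Jamal. So the diameter is 2.

2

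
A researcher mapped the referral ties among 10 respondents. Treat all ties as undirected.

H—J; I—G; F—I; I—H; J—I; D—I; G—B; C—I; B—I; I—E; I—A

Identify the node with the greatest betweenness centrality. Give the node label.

I

Unnormalized betweenness of each node: A:0, B:0, C:0, D:0, E:0, F:0, G:0, H:0, I:34, J:0.
I has the largest value, 34, making it the main broker — the node through which the most shortest paths run.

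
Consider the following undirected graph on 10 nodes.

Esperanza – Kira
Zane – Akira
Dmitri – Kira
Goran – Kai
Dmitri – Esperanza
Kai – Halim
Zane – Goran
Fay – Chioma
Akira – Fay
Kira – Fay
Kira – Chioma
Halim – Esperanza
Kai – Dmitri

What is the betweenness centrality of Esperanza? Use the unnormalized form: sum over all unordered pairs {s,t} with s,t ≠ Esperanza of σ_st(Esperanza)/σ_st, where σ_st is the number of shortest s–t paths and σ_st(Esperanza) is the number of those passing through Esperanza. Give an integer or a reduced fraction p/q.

4

Pairs whose geodesics pass through Esperanza — Akira–Halim: 1/2; Fay–Halim: 1; Chioma–Halim: 1; Kira–Halim: 1; Dmitri–Halim: 1/2.
All other pairs contribute 0.
Summing the contributions gives betweenness(Esperanza) = 4.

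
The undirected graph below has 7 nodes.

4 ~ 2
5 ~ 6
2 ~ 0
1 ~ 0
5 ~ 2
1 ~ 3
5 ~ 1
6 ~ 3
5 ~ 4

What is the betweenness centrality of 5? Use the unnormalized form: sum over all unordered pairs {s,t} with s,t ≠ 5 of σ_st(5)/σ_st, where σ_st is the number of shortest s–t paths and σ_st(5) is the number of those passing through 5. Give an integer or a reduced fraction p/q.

19/3

Pairs whose geodesics pass through 5 — 1–6: 1/2; 1–4: 1; 1–2: 1/2; 3–4: 2/2; 3–2: 2/3; 6–4: 1; 6–2: 1; 6–0: 2/3.
All other pairs contribute 0.
Summing the contributions gives betweenness(5) = 19/3.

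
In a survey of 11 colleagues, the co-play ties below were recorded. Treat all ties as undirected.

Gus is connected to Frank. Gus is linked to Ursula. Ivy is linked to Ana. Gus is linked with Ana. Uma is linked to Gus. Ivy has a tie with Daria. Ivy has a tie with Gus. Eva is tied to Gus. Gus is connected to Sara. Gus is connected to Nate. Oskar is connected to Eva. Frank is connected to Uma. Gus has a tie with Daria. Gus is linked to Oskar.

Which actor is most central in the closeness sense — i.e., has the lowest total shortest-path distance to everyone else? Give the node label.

Gus

Farness (sum of distances to all others) for each node — Ana:18, Daria:18, Eva:18, Frank:18, Gus:10, Ivy:17, Nate:19, Oskar:18, Sara:19, Uma:18, Ursula:19.
The smallest farness is 10, for Gus, so Gus has the highest closeness.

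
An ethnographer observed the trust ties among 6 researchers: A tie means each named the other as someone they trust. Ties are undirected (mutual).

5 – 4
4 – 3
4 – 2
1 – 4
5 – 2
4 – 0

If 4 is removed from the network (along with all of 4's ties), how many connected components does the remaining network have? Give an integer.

4

Without 4, the remaining ties split the others into: {0}; {1}; {2, 5}; {3}.
That's 4 separate components.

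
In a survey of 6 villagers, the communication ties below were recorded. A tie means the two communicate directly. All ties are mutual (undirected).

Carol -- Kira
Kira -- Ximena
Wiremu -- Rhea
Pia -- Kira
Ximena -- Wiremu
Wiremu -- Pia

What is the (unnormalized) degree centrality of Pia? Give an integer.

2

Pia is directly tied to Kira and Wiremu. That is 2 neighbors, so the degree of Pia is 2.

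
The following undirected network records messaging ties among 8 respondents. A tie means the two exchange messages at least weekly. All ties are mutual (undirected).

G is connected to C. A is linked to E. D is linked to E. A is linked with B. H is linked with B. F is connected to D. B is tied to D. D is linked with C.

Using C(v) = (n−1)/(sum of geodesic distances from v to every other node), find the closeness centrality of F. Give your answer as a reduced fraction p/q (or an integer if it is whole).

Distances from F: A:3, B:2, C:2, D:1, E:2, G:3, H:3. Sum = 16.
n = 8, so closeness = 7/16.

7/16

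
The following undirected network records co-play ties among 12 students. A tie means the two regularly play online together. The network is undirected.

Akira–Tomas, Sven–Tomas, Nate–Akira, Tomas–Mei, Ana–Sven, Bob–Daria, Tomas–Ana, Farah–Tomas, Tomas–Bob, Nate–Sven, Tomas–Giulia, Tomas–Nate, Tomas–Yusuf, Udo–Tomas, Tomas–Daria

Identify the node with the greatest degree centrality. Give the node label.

Tomas

Degrees — Akira:2, Ana:2, Bob:2, Daria:2, Farah:1, Giulia:1, Mei:1, Nate:3, Sven:3, Tomas:11, Udo:1, Yusuf:1.
The maximum is 11, attained only by Tomas.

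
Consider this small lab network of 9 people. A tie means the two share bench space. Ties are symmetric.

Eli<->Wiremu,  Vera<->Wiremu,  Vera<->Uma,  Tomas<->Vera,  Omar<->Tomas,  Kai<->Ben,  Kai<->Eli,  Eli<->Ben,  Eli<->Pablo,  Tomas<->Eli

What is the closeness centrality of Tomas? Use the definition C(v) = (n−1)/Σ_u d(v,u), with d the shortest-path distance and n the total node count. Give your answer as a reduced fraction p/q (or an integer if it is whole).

8/13

Distances from Tomas: Ben:2, Eli:1, Kai:2, Omar:1, Pablo:2, Uma:2, Vera:1, Wiremu:2. Sum = 13.
n = 9, so closeness = 8/13.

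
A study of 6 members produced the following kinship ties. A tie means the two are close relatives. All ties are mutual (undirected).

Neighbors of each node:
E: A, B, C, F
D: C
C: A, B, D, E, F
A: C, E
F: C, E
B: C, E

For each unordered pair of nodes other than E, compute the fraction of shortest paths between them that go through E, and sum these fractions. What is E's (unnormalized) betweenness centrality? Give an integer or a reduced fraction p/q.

Pairs whose geodesics pass through E — A–F: 1/2; A–B: 1/2; F–B: 1/2.
All other pairs contribute 0.
Summing the contributions gives betweenness(E) = 3/2.

3/2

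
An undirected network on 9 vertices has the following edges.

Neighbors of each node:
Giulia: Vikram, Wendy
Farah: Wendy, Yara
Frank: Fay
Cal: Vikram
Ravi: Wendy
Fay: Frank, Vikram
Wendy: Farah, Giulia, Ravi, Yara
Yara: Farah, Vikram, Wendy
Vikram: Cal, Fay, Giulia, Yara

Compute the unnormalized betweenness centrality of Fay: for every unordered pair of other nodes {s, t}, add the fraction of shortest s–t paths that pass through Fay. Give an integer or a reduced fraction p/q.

Pairs whose geodesics pass through Fay — Vikram–Frank: 1; Yara–Frank: 1; Frank–Cal: 1; Frank–Farah: 1; Frank–Wendy: 2/2; Frank–Ravi: 2/2; Frank–Giulia: 1.
All other pairs contribute 0.
Summing the contributions gives betweenness(Fay) = 7.

7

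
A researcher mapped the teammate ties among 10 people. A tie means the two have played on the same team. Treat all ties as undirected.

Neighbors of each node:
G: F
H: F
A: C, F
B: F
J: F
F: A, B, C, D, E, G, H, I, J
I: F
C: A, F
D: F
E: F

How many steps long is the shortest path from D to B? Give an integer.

2

One shortest route is D – F – B, which uses 2 edges, and D and B are not directly tied, so nothing shorter exists. So d(D,B) = 2.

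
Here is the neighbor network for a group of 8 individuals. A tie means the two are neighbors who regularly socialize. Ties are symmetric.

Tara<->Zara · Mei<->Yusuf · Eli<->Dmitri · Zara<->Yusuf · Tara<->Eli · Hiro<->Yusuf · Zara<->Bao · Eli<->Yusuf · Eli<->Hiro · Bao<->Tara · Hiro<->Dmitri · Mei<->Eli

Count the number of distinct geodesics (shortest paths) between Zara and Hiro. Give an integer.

The shortest distance is 2, and the only length-2 path is Zara–Yusuf–Hiro. So there is exactly 1 shortest path.

1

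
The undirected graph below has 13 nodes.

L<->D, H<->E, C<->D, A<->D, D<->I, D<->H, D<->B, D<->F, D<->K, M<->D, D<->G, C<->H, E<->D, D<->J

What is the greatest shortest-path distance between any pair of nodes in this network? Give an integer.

2

Eccentricity of each node (its greatest distance to any other): A:2, B:2, C:2, D:1, E:2, F:2, G:2, H:2, I:2, J:2, K:2, L:2, M:2.
The maximum eccentricity is 2, realized for instance by the pair F–M via F – D – M. So the diameter is 2.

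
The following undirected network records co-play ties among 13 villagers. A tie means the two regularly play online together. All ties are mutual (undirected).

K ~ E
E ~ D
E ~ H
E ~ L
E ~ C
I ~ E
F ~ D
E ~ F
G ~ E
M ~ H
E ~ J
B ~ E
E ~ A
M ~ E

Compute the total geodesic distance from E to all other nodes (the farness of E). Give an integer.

12

Distances from E: A:1, B:1, C:1, D:1, F:1, G:1, H:1, I:1, J:1, K:1, L:1, M:1.
Sum = 1 + 1 + 1 + 1 + 1 + 1 + 1 + 1 + 1 + 1 + 1 + 1 = 12.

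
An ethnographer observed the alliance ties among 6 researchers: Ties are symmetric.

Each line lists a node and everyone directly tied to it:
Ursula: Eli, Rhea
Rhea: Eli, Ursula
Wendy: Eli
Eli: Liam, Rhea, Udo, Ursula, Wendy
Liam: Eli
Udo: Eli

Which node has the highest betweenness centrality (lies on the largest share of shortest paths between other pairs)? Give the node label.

Unnormalized betweenness of each node: Eli:9, Liam:0, Rhea:0, Udo:0, Ursula:0, Wendy:0.
Eli has the largest value, 9, making it the main broker — the node through which the most shortest paths run.

Eli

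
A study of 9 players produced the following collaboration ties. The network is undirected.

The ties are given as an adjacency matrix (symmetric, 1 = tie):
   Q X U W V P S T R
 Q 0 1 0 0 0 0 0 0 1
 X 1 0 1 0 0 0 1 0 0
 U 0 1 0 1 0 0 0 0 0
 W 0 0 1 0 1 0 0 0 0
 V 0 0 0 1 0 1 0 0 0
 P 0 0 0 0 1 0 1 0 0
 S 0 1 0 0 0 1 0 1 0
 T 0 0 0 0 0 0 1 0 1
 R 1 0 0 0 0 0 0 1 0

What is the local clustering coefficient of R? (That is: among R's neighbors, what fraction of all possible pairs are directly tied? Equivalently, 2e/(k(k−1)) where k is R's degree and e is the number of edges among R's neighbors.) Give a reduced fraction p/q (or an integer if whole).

0

R's neighbors: Q and T (k = 2).
Possible neighbor pairs: C(2,2) = 1. Edges among them: none → e = 0.
Clustering(R) = 0/1.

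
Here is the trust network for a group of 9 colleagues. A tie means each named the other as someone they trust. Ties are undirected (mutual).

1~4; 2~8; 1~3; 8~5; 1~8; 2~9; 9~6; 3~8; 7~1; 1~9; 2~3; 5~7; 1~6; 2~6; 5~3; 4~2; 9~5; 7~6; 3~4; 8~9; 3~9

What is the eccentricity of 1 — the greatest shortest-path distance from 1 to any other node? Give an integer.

2

Distances from 1: 2:2, 3:1, 4:1, 5:2, 6:1, 7:1, 8:1, 9:1.
The largest is 2 (to 5 and 2), so the eccentricity of 1 is 2.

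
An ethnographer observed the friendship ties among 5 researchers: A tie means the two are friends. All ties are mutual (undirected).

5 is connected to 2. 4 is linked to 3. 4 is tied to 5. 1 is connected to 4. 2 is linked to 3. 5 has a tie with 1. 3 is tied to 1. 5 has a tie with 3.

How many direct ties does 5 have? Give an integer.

5 is directly tied to 1, 2, 3, and 4. That is 4 neighbors, so the degree of 5 is 4.

4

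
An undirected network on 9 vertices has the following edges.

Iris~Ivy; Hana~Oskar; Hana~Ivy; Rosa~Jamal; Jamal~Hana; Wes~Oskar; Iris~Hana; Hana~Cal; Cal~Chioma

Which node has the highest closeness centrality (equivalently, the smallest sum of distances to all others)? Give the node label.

Hana

Farness (sum of distances to all others) for each node — Cal:16, Chioma:23, Hana:11, Iris:17, Ivy:17, Jamal:16, Oskar:16, Rosa:23, Wes:23.
The smallest farness is 11, for Hana, so Hana has the highest closeness.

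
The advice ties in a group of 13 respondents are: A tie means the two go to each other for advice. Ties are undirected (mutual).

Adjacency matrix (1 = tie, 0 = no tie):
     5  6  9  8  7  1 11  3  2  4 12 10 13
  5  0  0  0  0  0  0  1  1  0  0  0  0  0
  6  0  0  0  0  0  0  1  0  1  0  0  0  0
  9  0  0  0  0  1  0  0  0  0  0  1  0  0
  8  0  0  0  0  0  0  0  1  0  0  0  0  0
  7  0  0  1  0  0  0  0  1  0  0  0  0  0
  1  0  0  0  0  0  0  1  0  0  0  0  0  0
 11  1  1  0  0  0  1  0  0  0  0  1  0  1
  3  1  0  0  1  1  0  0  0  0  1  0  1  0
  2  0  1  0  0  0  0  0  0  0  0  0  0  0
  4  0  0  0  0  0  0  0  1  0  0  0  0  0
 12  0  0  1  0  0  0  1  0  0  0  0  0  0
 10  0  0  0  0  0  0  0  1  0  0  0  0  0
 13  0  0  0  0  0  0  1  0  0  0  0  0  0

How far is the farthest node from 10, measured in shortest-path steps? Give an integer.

5

Distances from 10: 1:4, 2:5, 3:1, 4:2, 5:2, 6:4, 7:2, 8:2, 9:3, 11:3, 12:4, 13:4.
The largest is 5 (to 2), so the eccentricity of 10 is 5.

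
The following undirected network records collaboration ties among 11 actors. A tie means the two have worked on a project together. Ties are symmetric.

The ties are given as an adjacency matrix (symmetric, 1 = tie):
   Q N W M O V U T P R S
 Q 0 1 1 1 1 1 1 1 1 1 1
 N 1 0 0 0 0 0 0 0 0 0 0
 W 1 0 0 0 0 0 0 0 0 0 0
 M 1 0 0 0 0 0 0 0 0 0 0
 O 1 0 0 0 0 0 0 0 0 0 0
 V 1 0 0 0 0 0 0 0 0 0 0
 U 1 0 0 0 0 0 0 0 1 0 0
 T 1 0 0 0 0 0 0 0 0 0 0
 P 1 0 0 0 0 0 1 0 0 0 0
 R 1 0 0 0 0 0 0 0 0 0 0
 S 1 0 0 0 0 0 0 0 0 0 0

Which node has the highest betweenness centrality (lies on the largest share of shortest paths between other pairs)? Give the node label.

Q

Unnormalized betweenness of each node: M:0, N:0, O:0, P:0, Q:44, R:0, S:0, T:0, U:0, V:0, W:0.
Q has the largest value, 44, making it the main broker — the node through which the most shortest paths run.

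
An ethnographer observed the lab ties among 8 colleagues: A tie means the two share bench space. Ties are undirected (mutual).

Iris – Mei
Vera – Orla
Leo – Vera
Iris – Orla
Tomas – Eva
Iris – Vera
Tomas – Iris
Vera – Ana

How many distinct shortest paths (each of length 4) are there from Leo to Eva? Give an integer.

1

The shortest distance is 4, and the only length-4 path is Leo–Vera–Iris–Tomas–Eva. So there is exactly 1 shortest path.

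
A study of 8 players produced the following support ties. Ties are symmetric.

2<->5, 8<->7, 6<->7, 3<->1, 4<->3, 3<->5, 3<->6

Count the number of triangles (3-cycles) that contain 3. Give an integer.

0

3's neighbors are 1, 4, 5, and 6, but none of them are tied to each other, so no triangle contains 3.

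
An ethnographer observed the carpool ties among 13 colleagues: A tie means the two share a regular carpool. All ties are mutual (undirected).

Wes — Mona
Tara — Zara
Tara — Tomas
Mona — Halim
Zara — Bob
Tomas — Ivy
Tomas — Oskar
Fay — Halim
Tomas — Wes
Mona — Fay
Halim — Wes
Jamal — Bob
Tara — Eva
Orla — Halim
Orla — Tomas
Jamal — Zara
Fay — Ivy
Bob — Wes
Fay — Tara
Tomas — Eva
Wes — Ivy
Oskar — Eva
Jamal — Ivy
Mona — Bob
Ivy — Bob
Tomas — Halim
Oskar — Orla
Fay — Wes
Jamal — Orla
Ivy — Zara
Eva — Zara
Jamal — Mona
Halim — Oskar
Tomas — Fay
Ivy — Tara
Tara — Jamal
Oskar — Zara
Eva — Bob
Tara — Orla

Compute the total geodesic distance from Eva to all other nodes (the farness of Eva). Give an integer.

Distances from Eva: Bob:1, Fay:2, Halim:2, Ivy:2, Jamal:2, Mona:2, Orla:2, Oskar:1, Tara:1, Tomas:1, Wes:2, Zara:1.
Sum = 1 + 2 + 2 + 2 + 2 + 2 + 2 + 1 + 1 + 1 + 2 + 1 = 19.

19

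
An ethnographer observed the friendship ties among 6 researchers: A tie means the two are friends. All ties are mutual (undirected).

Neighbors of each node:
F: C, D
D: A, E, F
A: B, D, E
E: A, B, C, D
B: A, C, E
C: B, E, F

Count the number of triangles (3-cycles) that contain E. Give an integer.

3

E's neighbors: A, B, C, and D.
Neighbor pairs that are themselves tied: E–A–B; E–A–D; E–B–C. Each forms one triangle with E, for 3 in total.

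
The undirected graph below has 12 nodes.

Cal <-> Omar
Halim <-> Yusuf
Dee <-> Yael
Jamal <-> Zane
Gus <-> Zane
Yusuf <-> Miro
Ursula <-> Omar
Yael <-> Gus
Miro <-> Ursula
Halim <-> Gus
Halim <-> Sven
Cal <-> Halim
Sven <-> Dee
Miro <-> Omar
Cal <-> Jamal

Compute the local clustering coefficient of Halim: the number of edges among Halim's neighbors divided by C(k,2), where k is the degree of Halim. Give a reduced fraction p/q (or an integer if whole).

Halim's neighbors: Cal, Gus, Sven, and Yusuf (k = 4).
Possible neighbor pairs: C(4,2) = 6. Edges among them: none → e = 0.
Clustering(Halim) = 0/6 = 0.

0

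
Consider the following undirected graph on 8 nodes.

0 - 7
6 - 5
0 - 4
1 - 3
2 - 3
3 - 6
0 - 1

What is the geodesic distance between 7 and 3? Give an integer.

One shortest route is 7 – 0 – 1 – 3, which uses 3 edges, and at distance 2 from 7 we only reach {1, 4}, which does not include 3. So d(7,3) = 3.

3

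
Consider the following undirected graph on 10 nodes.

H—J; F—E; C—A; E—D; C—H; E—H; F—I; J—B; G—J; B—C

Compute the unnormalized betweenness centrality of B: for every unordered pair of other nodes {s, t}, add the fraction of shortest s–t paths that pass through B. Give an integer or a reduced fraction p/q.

Pairs whose geodesics pass through B — G–A: 1/2; G–C: 1/2; J–A: 1/2; J–C: 1/2.
All other pairs contribute 0.
Summing the contributions gives betweenness(B) = 2.

2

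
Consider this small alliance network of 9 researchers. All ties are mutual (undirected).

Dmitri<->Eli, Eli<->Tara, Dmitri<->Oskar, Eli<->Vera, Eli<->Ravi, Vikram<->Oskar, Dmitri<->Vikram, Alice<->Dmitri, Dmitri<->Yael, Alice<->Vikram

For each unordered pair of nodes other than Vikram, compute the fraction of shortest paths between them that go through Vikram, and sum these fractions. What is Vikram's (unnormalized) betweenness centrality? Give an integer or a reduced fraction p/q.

Pairs whose geodesics pass through Vikram — Alice–Oskar: 1/2.
All other pairs contribute 0.
Summing the contributions gives betweenness(Vikram) = 1/2.

1/2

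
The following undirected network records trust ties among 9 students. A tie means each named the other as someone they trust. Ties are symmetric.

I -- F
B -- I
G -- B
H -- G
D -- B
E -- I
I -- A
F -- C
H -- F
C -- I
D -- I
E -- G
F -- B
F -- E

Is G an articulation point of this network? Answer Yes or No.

Even without G, every remaining node can still reach every other (the residual graph is connected), so G is not a cut vertex.

No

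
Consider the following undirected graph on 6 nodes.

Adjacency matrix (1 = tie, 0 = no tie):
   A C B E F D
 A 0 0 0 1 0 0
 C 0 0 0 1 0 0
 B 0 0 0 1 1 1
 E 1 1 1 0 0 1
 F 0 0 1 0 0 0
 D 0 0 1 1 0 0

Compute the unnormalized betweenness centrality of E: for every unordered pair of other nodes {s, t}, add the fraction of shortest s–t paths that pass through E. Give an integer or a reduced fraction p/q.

7

Pairs whose geodesics pass through E — A–C: 1; A–B: 1; A–F: 1; A–D: 1; C–B: 1; C–F: 1; C–D: 1.
All other pairs contribute 0.
Summing the contributions gives betweenness(E) = 7.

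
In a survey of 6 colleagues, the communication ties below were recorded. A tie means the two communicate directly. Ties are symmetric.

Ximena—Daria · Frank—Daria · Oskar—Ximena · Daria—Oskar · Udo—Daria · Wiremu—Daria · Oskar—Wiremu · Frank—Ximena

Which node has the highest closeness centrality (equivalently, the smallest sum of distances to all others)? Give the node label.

Farness (sum of distances to all others) for each node — Daria:5, Frank:8, Oskar:7, Udo:9, Wiremu:8, Ximena:7.
The smallest farness is 5, for Daria, so Daria has the highest closeness.

Daria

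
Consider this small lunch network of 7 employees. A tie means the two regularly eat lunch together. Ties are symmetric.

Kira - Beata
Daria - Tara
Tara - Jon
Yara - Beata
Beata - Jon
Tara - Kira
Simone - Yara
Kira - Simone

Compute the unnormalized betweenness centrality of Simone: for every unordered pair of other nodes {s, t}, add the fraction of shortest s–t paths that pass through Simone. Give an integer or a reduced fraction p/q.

Pairs whose geodesics pass through Simone — Daria–Yara: 1/3; Yara–Tara: 1/3; Yara–Kira: 1/2.
All other pairs contribute 0.
Summing the contributions gives betweenness(Simone) = 7/6.

7/6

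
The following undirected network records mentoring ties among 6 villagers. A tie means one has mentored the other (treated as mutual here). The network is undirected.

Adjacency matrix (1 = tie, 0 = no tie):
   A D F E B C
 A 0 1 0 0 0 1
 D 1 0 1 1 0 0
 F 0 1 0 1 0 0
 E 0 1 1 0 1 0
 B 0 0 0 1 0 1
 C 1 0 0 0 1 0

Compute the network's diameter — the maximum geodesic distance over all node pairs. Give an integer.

Eccentricity of each node (its greatest distance to any other): A:2, B:2, C:3, D:2, E:2, F:3.
The maximum eccentricity is 3, realized for instance by the pair F–C via F – D – A – C. So the diameter is 3.

3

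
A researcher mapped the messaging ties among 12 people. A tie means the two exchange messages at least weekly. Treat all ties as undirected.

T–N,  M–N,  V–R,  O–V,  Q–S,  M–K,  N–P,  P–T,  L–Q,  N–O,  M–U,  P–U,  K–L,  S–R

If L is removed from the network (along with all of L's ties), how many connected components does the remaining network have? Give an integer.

1

L's neighbors (K and Q) remain reachable from one another through other ties, so the rest of the network stays in one piece.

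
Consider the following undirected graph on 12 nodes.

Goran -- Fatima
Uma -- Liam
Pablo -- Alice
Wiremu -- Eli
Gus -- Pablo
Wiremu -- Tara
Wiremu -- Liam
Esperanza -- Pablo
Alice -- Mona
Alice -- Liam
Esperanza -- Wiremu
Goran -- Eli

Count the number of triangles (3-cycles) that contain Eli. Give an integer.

Eli's neighbors are Goran and Wiremu, but none of them are tied to each other, so no triangle contains Eli.

0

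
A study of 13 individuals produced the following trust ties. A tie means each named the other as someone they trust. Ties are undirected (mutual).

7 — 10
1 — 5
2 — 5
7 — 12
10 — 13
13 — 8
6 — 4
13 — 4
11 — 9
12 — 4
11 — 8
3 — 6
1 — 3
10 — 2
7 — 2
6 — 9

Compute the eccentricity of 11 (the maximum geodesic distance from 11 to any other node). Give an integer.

5

Distances from 11: 1:4, 2:4, 3:3, 4:3, 5:5, 6:2, 7:4, 8:1, 9:1, 10:3, 12:4, 13:2.
The largest is 5 (to 5), so the eccentricity of 11 is 5.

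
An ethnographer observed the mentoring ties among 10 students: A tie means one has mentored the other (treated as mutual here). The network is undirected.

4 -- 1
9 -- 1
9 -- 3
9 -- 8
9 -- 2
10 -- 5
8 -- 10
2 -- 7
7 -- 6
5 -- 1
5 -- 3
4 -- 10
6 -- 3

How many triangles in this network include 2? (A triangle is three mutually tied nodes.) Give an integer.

0

2's neighbors are 7 and 9, but none of them are tied to each other, so no triangle contains 2.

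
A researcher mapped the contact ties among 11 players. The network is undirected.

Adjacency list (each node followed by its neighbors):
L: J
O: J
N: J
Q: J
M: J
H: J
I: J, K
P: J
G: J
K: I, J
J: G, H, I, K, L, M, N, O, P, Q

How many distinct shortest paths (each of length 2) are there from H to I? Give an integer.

1

The shortest distance is 2, and the only length-2 path is H–J–I. So there is exactly 1 shortest path.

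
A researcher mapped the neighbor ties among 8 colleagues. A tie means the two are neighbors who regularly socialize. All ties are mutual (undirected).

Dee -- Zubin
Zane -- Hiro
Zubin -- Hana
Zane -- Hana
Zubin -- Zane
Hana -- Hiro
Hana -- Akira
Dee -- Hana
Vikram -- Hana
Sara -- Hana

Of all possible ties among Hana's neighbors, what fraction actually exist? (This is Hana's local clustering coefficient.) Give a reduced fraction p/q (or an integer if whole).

Hana's neighbors: Akira, Dee, Hiro, Sara, Vikram, Zane, and Zubin (k = 7).
Possible neighbor pairs: C(7,2) = 21. Edges among them: Dee–Zubin, Hiro–Zane, Zane–Zubin → e = 3.
Clustering(Hana) = 3/21 = 1/7.

1/7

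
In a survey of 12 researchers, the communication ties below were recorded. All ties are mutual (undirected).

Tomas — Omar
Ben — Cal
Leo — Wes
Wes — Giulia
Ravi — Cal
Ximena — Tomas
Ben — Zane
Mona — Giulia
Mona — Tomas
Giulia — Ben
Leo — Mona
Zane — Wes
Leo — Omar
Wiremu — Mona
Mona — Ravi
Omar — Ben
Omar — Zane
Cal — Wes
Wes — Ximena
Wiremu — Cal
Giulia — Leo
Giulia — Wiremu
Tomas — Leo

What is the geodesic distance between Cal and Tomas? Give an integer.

3

One shortest route is Cal – Wes – Leo – Tomas, which uses 3 edges, and at distance 2 from Cal we only reach {Giulia, Leo, Mona, Omar, Ximena, Zane}, which does not include Tomas. So d(Cal,Tomas) = 3.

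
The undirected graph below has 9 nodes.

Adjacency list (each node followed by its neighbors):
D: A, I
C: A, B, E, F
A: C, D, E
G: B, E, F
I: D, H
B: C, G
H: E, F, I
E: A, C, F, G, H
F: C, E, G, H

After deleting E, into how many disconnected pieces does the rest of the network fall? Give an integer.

1

E's neighbors (A, C, F, G, and H) remain reachable from one another through other ties, so the rest of the network stays in one piece.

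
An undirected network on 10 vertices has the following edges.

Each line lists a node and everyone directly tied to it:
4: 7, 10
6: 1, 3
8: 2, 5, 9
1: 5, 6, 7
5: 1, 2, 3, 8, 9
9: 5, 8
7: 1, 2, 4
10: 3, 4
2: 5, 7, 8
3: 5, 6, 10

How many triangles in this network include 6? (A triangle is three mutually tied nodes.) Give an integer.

0

6's neighbors are 1 and 3, but none of them are tied to each other, so no triangle contains 6.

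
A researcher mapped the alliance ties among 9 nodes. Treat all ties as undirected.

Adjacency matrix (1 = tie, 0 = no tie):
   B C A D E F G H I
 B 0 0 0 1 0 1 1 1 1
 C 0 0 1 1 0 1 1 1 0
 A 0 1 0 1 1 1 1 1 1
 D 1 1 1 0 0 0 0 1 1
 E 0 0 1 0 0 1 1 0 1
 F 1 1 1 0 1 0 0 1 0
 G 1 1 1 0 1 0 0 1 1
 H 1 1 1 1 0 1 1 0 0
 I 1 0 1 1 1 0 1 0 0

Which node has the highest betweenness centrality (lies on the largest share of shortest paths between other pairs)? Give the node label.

A

Unnormalized betweenness of each node: A:41/15, B:37/30, C:13/20, D:31/30, E:8/15, F:29/20, G:61/30, H:11/10, I:37/30.
A has the largest value, 41/15, making it the main broker — the node through which the most shortest paths run.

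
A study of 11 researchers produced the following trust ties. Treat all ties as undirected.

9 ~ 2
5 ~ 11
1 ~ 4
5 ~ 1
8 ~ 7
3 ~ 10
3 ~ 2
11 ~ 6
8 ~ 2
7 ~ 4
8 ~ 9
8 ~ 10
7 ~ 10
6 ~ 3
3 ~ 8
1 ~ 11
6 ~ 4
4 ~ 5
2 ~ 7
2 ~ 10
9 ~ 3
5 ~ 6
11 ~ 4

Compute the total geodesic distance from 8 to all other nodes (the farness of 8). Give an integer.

Distances from 8: 1:3, 2:1, 3:1, 4:2, 5:3, 6:2, 7:1, 9:1, 10:1, 11:3.
Sum = 3 + 1 + 1 + 2 + 3 + 2 + 1 + 1 + 1 + 3 = 18.

18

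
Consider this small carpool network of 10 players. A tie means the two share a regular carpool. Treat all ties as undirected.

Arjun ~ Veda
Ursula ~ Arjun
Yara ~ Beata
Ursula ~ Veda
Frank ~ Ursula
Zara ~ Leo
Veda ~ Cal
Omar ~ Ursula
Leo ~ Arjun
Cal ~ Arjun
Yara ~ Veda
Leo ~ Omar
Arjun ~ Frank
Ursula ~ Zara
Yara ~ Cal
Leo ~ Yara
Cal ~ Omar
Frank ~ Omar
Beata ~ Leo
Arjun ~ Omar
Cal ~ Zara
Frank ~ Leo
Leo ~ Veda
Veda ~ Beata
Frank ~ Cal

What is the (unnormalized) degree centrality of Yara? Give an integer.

4

Yara is directly tied to Beata, Cal, Leo, and Veda. That is 4 neighbors, so the degree of Yara is 4.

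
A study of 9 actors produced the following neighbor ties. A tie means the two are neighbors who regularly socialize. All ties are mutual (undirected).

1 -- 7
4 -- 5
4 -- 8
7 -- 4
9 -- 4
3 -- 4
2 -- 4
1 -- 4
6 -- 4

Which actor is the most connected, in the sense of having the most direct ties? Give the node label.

Degrees — 1:2, 2:1, 3:1, 4:8, 5:1, 6:1, 7:2, 8:1, 9:1.
The maximum is 8, attained only by 4.

4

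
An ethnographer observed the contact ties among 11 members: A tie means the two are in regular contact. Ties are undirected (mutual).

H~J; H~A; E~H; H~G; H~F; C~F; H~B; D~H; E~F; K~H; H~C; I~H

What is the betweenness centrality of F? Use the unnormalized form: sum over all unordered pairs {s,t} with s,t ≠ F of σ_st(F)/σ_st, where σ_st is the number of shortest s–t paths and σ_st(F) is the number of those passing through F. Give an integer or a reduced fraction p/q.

1/2

Pairs whose geodesics pass through F — C–E: 1/2.
All other pairs contribute 0.
Summing the contributions gives betweenness(F) = 1/2.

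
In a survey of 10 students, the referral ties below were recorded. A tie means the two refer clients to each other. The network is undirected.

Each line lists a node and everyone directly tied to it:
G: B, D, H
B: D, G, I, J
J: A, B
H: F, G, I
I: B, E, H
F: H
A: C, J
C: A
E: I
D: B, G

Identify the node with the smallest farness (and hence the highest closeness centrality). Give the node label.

Farness (sum of distances to all others) for each node — A:26, B:16, C:34, D:21, E:26, F:29, G:19, H:21, I:18, J:20.
The smallest farness is 16, for B, so B has the highest closeness.

B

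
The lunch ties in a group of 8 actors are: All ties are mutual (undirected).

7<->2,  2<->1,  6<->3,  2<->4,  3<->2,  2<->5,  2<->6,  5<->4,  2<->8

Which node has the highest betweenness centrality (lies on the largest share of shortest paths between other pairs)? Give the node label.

Unnormalized betweenness of each node: 1:0, 2:19, 3:0, 4:0, 5:0, 6:0, 7:0, 8:0.
2 has the largest value, 19, making it the main broker — the node through which the most shortest paths run.

2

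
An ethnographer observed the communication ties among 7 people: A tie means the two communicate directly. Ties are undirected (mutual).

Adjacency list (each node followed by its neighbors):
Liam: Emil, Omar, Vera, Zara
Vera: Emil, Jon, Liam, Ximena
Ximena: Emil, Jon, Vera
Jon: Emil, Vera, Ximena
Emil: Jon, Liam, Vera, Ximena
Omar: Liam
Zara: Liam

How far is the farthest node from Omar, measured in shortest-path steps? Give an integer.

Distances from Omar: Emil:2, Jon:3, Liam:1, Vera:2, Ximena:3, Zara:2.
The largest is 3 (to Ximena and Jon), so the eccentricity of Omar is 3.

3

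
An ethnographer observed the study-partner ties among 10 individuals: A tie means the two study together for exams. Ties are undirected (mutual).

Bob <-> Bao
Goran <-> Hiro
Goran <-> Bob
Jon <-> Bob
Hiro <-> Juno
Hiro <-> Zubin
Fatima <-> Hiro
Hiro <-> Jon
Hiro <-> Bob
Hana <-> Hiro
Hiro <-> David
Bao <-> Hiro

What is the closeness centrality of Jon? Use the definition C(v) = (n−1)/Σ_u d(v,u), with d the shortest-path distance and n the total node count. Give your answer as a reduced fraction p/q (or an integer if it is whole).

9/16

Distances from Jon: Bao:2, Bob:1, David:2, Fatima:2, Goran:2, Hana:2, Hiro:1, Juno:2, Zubin:2. Sum = 16.
n = 10, so closeness = 9/16.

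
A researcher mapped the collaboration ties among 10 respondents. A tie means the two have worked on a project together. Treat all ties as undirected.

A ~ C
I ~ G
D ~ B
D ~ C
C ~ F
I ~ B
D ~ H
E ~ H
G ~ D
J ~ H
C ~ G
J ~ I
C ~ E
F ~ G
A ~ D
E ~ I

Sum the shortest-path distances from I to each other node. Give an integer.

Distances from I: A:3, B:1, C:2, D:2, E:1, F:2, G:1, H:2, J:1.
Sum = 3 + 1 + 2 + 2 + 1 + 2 + 1 + 2 + 1 = 15.

15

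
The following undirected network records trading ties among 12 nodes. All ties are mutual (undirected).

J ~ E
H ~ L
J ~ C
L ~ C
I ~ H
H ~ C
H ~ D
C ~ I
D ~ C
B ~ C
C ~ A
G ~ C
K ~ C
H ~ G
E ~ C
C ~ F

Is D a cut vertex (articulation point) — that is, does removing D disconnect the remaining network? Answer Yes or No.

Even without D, every remaining node can still reach every other (the residual graph is connected), so D is not a cut vertex.

No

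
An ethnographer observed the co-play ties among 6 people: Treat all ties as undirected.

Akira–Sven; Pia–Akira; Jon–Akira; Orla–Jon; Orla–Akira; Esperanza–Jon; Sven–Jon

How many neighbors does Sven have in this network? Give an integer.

2

Sven is directly tied to Akira and Jon. That is 2 neighbors, so the degree of Sven is 2.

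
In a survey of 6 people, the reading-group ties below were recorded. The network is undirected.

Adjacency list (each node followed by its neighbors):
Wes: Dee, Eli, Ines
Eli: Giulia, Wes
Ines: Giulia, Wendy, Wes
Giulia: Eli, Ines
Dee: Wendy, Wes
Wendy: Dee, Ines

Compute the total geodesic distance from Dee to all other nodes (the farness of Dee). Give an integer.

9

Distances from Dee: Eli:2, Giulia:3, Ines:2, Wendy:1, Wes:1.
Sum = 2 + 3 + 2 + 1 + 1 = 9.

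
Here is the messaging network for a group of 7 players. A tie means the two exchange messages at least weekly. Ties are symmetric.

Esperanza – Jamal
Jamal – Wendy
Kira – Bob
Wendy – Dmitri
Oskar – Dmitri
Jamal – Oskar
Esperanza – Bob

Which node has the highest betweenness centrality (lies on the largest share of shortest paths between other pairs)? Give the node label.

Jamal

Unnormalized betweenness of each node: Bob:5, Dmitri:1/2, Esperanza:8, Jamal:19/2, Kira:0, Oskar:2, Wendy:2.
Jamal has the largest value, 19/2, making it the main broker — the node through which the most shortest paths run.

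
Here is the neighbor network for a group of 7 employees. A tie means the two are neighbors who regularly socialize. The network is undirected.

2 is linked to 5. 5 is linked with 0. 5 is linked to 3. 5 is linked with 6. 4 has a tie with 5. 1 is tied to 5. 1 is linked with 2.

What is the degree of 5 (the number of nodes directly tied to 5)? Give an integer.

6

5 is directly tied to 0, 1, 2, 3, 4, and 6. That is 6 neighbors, so the degree of 5 is 6.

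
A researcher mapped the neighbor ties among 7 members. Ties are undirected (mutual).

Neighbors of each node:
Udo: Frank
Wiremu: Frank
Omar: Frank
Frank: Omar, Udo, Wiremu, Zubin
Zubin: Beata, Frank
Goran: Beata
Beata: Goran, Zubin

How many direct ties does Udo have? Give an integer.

Udo is directly tied to Frank. That is 1 neighbor, so the degree of Udo is 1.

1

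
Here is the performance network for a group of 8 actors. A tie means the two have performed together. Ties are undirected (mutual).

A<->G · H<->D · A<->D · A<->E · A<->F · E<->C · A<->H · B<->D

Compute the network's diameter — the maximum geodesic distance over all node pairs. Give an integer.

Eccentricity of each node (its greatest distance to any other): A:2, B:4, C:4, D:3, E:3, F:3, G:3, H:3.
The maximum eccentricity is 4, realized for instance by the pair B–C via B – D – A – E – C. So the diameter is 4.

4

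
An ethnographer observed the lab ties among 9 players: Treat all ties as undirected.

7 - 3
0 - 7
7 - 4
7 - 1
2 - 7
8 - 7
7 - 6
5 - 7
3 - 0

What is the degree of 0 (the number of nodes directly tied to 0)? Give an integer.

0 is directly tied to 3 and 7. That is 2 neighbors, so the degree of 0 is 2.

2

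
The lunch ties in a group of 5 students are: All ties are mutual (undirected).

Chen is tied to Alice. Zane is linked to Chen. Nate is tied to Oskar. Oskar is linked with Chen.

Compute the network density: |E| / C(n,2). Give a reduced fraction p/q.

2/5

There are 4 edges and 5 nodes, so the maximum possible is C(5,2) = 10.
Density = 4/10 = 2/5.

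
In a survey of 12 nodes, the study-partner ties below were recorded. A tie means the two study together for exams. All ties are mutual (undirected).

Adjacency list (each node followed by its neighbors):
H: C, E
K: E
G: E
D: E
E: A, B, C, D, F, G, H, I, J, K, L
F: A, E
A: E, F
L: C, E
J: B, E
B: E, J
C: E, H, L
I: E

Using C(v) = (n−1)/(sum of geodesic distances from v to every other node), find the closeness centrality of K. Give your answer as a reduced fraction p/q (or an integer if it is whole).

11/21

Distances from K: A:2, B:2, C:2, D:2, E:1, F:2, G:2, H:2, I:2, J:2, L:2. Sum = 21.
n = 12, so closeness = 11/21.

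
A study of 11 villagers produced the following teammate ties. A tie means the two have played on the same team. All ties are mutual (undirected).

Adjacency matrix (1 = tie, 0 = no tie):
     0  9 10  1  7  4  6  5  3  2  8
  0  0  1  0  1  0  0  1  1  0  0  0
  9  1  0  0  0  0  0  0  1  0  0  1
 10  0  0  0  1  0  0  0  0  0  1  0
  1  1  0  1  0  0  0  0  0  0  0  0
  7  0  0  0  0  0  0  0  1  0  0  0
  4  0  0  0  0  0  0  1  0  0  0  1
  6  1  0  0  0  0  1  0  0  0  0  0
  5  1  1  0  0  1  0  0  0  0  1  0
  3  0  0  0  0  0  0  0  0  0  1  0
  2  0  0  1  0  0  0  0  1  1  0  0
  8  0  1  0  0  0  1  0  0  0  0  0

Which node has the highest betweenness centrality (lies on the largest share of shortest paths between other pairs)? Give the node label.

Unnormalized betweenness of each node: 0:16, 1:4, 2:12, 3:0, 4:1, 5:20, 6:5, 7:0, 8:3, 9:9, 10:2.
5 has the largest value, 20, making it the main broker — the node through which the most shortest paths run.

5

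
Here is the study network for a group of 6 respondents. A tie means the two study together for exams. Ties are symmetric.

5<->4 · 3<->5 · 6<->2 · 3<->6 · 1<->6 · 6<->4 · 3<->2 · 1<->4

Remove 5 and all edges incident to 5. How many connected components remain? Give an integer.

5's neighbors (3 and 4) remain reachable from one another through other ties, so the rest of the network stays in one piece.

1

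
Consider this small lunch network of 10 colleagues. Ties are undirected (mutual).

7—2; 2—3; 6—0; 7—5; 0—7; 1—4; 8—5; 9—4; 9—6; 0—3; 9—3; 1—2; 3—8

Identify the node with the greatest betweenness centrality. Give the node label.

3

Unnormalized betweenness of each node: 0:29/6, 1:5/2, 2:22/3, 3:71/6, 4:2, 5:1, 6:4/3, 7:35/6, 8:5/2, 9:41/6.
3 has the largest value, 71/6, making it the main broker — the node through which the most shortest paths run.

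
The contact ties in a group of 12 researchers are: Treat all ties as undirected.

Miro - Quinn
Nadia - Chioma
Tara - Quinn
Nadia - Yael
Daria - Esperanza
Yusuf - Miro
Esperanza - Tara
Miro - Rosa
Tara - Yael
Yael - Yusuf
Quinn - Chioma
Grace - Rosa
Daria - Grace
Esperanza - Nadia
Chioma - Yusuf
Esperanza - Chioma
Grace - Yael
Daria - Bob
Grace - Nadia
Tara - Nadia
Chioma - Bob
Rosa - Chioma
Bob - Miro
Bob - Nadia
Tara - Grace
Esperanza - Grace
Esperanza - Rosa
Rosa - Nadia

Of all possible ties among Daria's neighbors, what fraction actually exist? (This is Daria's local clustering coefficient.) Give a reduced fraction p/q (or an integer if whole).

Daria's neighbors: Bob, Esperanza, and Grace (k = 3).
Possible neighbor pairs: C(3,2) = 3. Edges among them: Esperanza–Grace → e = 1.
Clustering(Daria) = 1/3.

1/3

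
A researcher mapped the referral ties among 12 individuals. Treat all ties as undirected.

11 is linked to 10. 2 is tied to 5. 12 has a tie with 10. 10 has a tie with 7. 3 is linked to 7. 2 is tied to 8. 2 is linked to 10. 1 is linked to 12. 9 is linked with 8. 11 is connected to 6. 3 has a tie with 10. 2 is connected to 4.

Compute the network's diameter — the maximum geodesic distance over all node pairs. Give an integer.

5

Eccentricity of each node (its greatest distance to any other): 1:5, 2:3, 3:4, 4:4, 5:4, 6:5, 7:4, 8:4, 9:5, 10:3, 11:4, 12:4.
The maximum eccentricity is 5, realized for instance by the pair 1–9 via 1 – 12 – 10 – 2 – 8 – 9. So the diameter is 5.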